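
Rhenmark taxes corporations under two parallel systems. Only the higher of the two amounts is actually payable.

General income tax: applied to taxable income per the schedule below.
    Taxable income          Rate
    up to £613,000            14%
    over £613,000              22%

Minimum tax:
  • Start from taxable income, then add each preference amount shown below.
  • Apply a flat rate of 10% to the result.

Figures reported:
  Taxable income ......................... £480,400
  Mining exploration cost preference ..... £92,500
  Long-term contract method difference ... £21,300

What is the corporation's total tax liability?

£67,256

General income tax:
  £480,400 × 14% = £67,256

Minimum tax:
  Adjusted income: £480,400 + £92,500 + £21,300 = £594,200
  £594,200 × 10% = £59,420

£67,256 > £59,420, so the general income tax governs.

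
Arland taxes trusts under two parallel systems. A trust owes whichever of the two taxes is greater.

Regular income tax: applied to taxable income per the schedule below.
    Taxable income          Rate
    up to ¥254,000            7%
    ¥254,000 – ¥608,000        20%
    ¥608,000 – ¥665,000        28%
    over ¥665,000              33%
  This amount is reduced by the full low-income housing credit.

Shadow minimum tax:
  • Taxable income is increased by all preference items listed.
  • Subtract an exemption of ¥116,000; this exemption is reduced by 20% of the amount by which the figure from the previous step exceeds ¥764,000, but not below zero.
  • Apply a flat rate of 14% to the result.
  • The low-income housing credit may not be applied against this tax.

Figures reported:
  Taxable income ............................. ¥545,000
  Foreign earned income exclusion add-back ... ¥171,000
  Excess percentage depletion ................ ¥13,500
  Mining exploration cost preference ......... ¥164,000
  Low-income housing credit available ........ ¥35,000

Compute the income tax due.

Shadow minimum tax:
  Adjusted income: ¥545,000 + ¥171,000 + ¥13,500 + ¥164,000 = ¥893,500
  Exemption: ¥116,000 − 20% × (¥893,500 − ¥764,000) = ¥116,000 − ¥25,900 = ¥90,100
  Base: ¥893,500 − ¥90,100 = ¥803,400
  ¥803,400 × 14% = ¥112,476

Regular income tax:
  ¥254,000 × 7% = ¥17,780
  ¥291,000 × 20% = ¥58,200
  → ¥75,980
  Less low-income housing credit ¥35,000 → ¥40,980

¥112,476 > ¥40,980, so the shadow minimum tax is the binding amount.

¥112,476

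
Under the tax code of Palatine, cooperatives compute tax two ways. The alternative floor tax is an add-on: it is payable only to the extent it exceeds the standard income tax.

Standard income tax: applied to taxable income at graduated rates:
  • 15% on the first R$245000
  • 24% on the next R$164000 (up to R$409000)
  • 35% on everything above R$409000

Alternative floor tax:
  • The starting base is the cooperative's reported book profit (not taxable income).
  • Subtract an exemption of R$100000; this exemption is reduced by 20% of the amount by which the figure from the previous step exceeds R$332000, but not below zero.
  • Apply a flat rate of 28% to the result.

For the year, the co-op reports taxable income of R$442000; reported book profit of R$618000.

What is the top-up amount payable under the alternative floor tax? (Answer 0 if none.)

Standard income tax:
  R$245000 × 15% = R$36750
  R$164000 × 24% = R$39360
  R$33000 × 35% = R$11550
  → R$87660

Alternative floor tax:
  Base (reported book profit): R$618000
  Exemption: R$100000 − 20% × (R$618000 − R$332000) = R$100000 − R$57200 = R$42800
  Base: R$618000 − R$42800 = R$575200
  R$575200 × 28% = R$161056

Excess of alternative floor tax over standard income tax: R$161056 − R$87660 = R$73396.

R$73396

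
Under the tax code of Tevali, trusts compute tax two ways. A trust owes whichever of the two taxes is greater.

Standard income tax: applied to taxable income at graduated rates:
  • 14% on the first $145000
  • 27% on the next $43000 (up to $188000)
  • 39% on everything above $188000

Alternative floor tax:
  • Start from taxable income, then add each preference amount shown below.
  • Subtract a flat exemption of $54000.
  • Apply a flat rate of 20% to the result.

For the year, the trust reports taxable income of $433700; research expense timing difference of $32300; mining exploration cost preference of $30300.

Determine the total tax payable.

$127733

Standard income tax:
  $145000 × 14% = $20300
  $43000 × 27% = $11610
  $245700 × 39% = $95823
  → $127733

Alternative floor tax:
  Adjusted income: $433700 + $32300 + $30300 = $496300
  Less exemption $54000 → base $442300
  $442300 × 20% = $88460

$127733 > $88460, so the standard income tax governs.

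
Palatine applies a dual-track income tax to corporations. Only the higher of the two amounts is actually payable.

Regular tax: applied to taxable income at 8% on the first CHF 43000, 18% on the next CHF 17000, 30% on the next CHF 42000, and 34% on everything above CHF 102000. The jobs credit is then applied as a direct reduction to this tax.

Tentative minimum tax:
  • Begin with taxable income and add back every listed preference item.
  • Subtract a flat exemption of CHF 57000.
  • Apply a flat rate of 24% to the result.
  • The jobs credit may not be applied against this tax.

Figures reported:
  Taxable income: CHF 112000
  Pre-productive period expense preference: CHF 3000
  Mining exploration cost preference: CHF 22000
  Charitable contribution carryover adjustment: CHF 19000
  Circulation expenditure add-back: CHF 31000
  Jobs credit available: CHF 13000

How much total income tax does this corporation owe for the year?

Tentative minimum tax:
  Adjusted income: CHF 112000 + CHF 3000 + CHF 22000 + CHF 19000 + CHF 31000 = CHF 187000
  Less exemption CHF 57000 → base CHF 130000
  CHF 130000 × 24% = CHF 31200

Regular tax:
  CHF 43000 × 8% = CHF 3440
  CHF 17000 × 18% = CHF 3060
  CHF 42000 × 30% = CHF 12600
  CHF 10000 × 34% = CHF 3400
  → CHF 22500
  Less jobs credit CHF 13000 → CHF 9500

CHF 31200 > CHF 9500, so the tentative minimum tax is the binding amount.

CHF 31200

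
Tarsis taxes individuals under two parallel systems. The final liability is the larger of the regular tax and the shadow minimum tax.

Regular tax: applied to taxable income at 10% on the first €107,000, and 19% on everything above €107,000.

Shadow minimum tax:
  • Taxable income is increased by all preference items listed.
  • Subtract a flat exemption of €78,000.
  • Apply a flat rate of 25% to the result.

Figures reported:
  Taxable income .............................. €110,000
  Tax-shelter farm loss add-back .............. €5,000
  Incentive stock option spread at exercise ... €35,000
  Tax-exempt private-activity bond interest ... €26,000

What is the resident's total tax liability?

Shadow minimum tax:
  Adjusted income: €110,000 + €5,000 + €35,000 + €26,000 = €176,000
  Less exemption €78,000 → base €98,000
  €98,000 × 25% = €24,500

Regular tax:
  €107,000 × 10% = €10,700
  €3,000 × 19% = €570
  → €11,270

€24,500 > €11,270, so the shadow minimum tax is the binding amount.

€24,500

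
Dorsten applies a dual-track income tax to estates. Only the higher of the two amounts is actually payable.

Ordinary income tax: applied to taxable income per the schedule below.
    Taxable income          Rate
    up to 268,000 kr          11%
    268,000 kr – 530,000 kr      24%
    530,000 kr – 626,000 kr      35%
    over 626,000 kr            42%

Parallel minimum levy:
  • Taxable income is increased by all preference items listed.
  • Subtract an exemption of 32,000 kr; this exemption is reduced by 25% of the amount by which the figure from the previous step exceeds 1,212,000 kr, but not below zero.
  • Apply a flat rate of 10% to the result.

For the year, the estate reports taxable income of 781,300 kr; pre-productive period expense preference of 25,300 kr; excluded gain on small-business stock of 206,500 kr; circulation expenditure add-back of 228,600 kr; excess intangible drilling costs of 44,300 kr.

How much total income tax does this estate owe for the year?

Ordinary income tax:
  268,000 kr × 11% = 29,480 kr
  262,000 kr × 24% = 62,880 kr
  96,000 kr × 35% = 33,600 kr
  155,300 kr × 42% = 65,226 kr
  → 191,186 kr

Parallel minimum levy:
  Adjusted income: 781,300 kr + 25,300 kr + 206,500 kr + 228,600 kr + 44,300 kr = 1,286,000 kr
  Exemption: 32,000 kr − 25% × (1,286,000 kr − 1,212,000 kr) = 32,000 kr − 18,500 kr = 13,500 kr
  Base: 1,286,000 kr − 13,500 kr = 1,272,500 kr
  1,272,500 kr × 10% = 127,250 kr

191,186 kr > 127,250 kr, so the ordinary income tax governs.

191,186 kr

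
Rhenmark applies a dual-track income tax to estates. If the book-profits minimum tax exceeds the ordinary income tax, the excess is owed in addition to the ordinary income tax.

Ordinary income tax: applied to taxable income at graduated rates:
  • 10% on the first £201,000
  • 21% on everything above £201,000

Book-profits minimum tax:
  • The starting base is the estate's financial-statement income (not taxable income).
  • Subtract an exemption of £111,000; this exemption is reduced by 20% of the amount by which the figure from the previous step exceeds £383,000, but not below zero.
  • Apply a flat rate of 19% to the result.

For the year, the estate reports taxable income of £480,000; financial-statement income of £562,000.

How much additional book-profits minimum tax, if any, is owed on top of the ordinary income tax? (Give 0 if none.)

Ordinary income tax:
  £201,000 × 10% = £20,100
  £279,000 × 21% = £58,590
  → £78,690

Book-profits minimum tax:
  Base (financial-statement income): £562,000
  Exemption: £111,000 − 20% × (£562,000 − £383,000) = £111,000 − £35,800 = £75,200
  Base: £562,000 − £75,200 = £486,800
  £486,800 × 19% = £92,492

Excess of book-profits minimum tax over ordinary income tax: £92,492 − £78,690 = £13,802.

£13,802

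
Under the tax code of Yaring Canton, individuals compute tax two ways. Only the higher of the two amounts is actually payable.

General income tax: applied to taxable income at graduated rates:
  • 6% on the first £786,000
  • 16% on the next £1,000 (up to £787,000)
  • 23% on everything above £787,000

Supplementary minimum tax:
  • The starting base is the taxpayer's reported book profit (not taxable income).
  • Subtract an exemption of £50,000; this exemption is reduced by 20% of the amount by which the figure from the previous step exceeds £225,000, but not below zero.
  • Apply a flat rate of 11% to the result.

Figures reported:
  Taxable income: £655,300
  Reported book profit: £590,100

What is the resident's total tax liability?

Supplementary minimum tax:
  Base (reported book profit): £590,100
  Exemption: 20% × (£590,100 − £225,000) = £73,020 ≥ £50,000, so the exemption is fully phased out
  Base: £590,100 − £0 = £590,100
  £590,100 × 11% = £64,911

General income tax:
  £655,300 × 6% = £39,318

£64,911 > £39,318, so the supplementary minimum tax is the binding amount.

£64,911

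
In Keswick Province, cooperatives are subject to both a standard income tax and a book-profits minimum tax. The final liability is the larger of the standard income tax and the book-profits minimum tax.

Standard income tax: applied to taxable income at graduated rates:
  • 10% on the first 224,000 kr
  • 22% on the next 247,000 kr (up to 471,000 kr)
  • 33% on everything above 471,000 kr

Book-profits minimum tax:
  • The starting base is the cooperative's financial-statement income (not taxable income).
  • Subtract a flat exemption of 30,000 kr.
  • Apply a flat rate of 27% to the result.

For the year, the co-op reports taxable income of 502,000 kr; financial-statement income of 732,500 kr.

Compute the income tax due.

189,675 kr

Standard income tax:
  224,000 kr × 10% = 22,400 kr
  247,000 kr × 22% = 54,340 kr
  31,000 kr × 33% = 10,230 kr
  → 86,970 kr

Book-profits minimum tax:
  Base (financial-statement income): 732,500 kr
  Less exemption 30,000 kr → base 702,500 kr
  702,500 kr × 27% = 189,675 kr

189,675 kr > 86,970 kr, so the book-profits minimum tax is the binding amount.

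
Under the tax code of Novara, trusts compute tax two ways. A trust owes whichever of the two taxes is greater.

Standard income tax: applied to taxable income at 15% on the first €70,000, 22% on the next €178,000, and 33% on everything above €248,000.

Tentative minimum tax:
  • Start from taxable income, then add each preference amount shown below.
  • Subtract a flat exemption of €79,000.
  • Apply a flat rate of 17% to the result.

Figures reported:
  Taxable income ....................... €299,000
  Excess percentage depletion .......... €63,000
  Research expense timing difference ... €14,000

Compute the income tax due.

Standard income tax:
  €70,000 × 15% = €10,500
  €178,000 × 22% = €39,160
  €51,000 × 33% = €16,830
  → €66,490

Tentative minimum tax:
  Adjusted income: €299,000 + €63,000 + €14,000 = €376,000
  Less exemption €79,000 → base €297,000
  €297,000 × 17% = €50,490

€66,490 > €50,490, so the standard income tax governs.

€66,490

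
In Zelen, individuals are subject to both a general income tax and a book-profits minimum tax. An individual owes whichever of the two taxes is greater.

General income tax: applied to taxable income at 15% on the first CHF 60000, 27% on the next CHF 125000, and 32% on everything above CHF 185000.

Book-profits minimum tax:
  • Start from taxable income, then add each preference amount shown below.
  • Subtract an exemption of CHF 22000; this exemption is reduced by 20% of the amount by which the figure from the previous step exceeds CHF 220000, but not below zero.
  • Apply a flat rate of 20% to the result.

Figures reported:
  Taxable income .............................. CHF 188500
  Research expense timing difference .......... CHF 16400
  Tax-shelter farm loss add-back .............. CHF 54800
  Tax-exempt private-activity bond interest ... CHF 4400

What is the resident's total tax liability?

Book-profits minimum tax:
  Adjusted income: CHF 188500 + CHF 16400 + CHF 54800 + CHF 4400 = CHF 264100
  Exemption: CHF 22000 − 20% × (CHF 264100 − CHF 220000) = CHF 22000 − CHF 8820 = CHF 13180
  Base: CHF 264100 − CHF 13180 = CHF 250920
  CHF 250920 × 20% = CHF 50184

General income tax:
  CHF 60000 × 15% = CHF 9000
  CHF 125000 × 27% = CHF 33750
  CHF 3500 × 32% = CHF 1120
  → CHF 43870

CHF 50184 > CHF 43870, so the book-profits minimum tax is the binding amount.

CHF 50184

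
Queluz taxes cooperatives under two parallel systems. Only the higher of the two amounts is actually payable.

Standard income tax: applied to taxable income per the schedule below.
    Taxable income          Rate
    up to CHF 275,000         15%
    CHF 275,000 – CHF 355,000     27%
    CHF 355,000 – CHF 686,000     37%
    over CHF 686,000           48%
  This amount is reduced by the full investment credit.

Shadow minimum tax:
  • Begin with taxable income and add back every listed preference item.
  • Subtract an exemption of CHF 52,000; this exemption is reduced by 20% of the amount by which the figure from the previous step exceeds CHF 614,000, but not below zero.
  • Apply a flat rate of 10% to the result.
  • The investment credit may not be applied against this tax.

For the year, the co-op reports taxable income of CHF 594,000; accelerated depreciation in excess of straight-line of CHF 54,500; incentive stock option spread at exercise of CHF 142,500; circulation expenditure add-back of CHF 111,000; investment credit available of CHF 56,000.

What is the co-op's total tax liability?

CHF 95,280

Shadow minimum tax:
  Adjusted income: CHF 594,000 + CHF 54,500 + CHF 142,500 + CHF 111,000 = CHF 902,000
  Exemption: 20% × (CHF 902,000 − CHF 614,000) = CHF 57,600 ≥ CHF 52,000, so the exemption is fully phased out
  Base: CHF 902,000 − CHF 0 = CHF 902,000
  CHF 902,000 × 10% = CHF 90,200

Standard income tax:
  CHF 275,000 × 15% = CHF 41,250
  CHF 80,000 × 27% = CHF 21,600
  CHF 239,000 × 37% = CHF 88,430
  → CHF 151,280
  Less investment credit CHF 56,000 → CHF 95,280

CHF 95,280 > CHF 90,200, so the standard income tax governs.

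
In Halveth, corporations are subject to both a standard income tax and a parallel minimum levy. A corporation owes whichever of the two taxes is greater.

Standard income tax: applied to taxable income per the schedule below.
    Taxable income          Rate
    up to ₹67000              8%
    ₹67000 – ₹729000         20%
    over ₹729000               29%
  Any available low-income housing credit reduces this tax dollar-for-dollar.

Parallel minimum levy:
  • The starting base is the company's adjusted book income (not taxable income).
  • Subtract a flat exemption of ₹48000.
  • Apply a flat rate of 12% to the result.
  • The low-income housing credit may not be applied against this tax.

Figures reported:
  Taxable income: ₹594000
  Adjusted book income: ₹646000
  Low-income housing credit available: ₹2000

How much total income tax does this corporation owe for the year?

₹108760

Standard income tax:
  ₹67000 × 8% = ₹5360
  ₹527000 × 20% = ₹105400
  → ₹110760
  Less low-income housing credit ₹2000 → ₹108760

Parallel minimum levy:
  Base (adjusted book income): ₹646000
  Less exemption ₹48000 → base ₹598000
  ₹598000 × 12% = ₹71760

₹108760 > ₹71760, so the standard income tax governs.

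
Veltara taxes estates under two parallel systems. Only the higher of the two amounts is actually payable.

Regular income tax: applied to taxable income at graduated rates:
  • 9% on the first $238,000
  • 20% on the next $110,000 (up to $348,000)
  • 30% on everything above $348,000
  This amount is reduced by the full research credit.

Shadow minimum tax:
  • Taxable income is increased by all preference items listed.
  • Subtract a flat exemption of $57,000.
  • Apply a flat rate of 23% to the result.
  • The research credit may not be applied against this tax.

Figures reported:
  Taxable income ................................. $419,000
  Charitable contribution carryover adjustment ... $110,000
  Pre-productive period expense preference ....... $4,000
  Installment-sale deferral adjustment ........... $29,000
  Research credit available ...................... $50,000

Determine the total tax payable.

$116,150

Regular income tax:
  $238,000 × 9% = $21,420
  $110,000 × 20% = $22,000
  $71,000 × 30% = $21,300
  → $64,720
  Less research credit $50,000 → $14,720

Shadow minimum tax:
  Adjusted income: $419,000 + $110,000 + $4,000 + $29,000 = $562,000
  Less exemption $57,000 → base $505,000
  $505,000 × 23% = $116,150

$116,150 > $14,720, so the shadow minimum tax is the binding amount.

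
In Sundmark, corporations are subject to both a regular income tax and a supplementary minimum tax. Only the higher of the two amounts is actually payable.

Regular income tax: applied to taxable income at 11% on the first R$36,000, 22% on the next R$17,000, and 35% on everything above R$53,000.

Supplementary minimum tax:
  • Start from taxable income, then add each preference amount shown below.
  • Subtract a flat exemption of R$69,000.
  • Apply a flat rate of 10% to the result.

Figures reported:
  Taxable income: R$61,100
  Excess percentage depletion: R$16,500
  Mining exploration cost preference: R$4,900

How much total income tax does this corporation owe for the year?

R$10,535

Supplementary minimum tax:
  Adjusted income: R$61,100 + R$16,500 + R$4,900 = R$82,500
  Less exemption R$69,000 → base R$13,500
  R$13,500 × 10% = R$1,350

Regular income tax:
  R$36,000 × 11% = R$3,960
  R$17,000 × 22% = R$3,740
  R$8,100 × 35% = R$2,835
  → R$10,535

R$10,535 > R$1,350, so the regular income tax governs.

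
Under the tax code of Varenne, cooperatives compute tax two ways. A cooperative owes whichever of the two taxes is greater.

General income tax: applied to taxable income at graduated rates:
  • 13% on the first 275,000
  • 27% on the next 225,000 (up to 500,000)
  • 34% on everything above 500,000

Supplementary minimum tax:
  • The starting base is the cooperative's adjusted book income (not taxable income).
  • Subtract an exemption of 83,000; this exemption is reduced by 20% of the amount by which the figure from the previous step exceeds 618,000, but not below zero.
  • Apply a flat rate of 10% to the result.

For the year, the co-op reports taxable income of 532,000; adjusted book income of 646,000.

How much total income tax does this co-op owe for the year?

General income tax:
  275,000 × 13% = 35,750
  225,000 × 27% = 60,750
  32,000 × 34% = 10,880
  → 107,380

Supplementary minimum tax:
  Base (adjusted book income): 646,000
  Exemption: 83,000 − 20% × (646,000 − 618,000) = 83,000 − 5,600 = 77,400
  Base: 646,000 − 77,400 = 568,600
  568,600 × 10% = 56,860

107,380 > 56,860, so the general income tax governs.

107,380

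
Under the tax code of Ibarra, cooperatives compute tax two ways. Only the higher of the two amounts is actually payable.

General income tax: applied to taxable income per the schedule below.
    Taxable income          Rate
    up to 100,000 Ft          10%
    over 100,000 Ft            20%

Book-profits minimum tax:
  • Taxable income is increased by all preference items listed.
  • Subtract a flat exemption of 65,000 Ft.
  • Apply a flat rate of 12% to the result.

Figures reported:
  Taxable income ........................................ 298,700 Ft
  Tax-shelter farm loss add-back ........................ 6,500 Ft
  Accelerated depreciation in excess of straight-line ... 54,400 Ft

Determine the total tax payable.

Book-profits minimum tax:
  Adjusted income: 298,700 Ft + 6,500 Ft + 54,400 Ft = 359,600 Ft
  Less exemption 65,000 Ft → base 294,600 Ft
  294,600 Ft × 12% = 35,352 Ft

General income tax:
  100,000 Ft × 10% = 10,000 Ft
  198,700 Ft × 20% = 39,740 Ft
  → 49,740 Ft

49,740 Ft > 35,352 Ft, so the general income tax governs.

49,740 Ft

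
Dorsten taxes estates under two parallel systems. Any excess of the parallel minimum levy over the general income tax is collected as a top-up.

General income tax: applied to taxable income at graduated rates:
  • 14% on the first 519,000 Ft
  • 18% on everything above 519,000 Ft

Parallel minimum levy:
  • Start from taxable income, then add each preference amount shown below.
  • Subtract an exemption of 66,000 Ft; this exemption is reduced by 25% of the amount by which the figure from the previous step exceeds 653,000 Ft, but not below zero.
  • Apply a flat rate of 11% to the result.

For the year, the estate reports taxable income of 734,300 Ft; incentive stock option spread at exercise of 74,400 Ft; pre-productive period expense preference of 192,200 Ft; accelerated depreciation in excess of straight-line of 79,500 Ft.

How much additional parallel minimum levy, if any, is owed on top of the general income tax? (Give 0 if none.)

7,430 Ft

Parallel minimum levy:
  Adjusted income: 734,300 Ft + 74,400 Ft + 192,200 Ft + 79,500 Ft = 1,080,400 Ft
  Exemption: 25% × (1,080,400 Ft − 653,000 Ft) = 106,850 Ft ≥ 66,000 Ft, so the exemption is fully phased out
  Base: 1,080,400 Ft − 0 Ft = 1,080,400 Ft
  1,080,400 Ft × 11% = 118,844 Ft

General income tax:
  519,000 Ft × 14% = 72,660 Ft
  215,300 Ft × 18% = 38,754 Ft
  → 111,414 Ft

Excess of parallel minimum levy over general income tax: 118,844 Ft − 111,414 Ft = 7,430 Ft.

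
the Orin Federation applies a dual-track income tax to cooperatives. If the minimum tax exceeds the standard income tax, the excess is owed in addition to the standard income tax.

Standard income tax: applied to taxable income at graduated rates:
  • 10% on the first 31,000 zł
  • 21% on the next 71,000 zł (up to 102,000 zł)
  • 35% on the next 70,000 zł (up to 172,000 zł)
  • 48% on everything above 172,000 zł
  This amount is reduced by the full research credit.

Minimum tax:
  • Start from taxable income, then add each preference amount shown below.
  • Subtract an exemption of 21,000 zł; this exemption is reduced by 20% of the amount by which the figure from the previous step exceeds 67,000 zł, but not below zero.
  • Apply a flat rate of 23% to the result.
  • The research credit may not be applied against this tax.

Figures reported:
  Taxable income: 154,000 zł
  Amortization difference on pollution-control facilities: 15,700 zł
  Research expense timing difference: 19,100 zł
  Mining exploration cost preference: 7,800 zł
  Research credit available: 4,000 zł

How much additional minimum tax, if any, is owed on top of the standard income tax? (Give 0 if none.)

Standard income tax:
  31,000 zł × 10% = 3,100 zł
  71,000 zł × 21% = 14,910 zł
  52,000 zł × 35% = 18,200 zł
  → 36,210 zł
  Less research credit 4,000 zł → 32,210 zł

Minimum tax:
  Adjusted income: 154,000 zł + 15,700 zł + 19,100 zł + 7,800 zł = 196,600 zł
  Exemption: 20% × (196,600 zł − 67,000 zł) = 25,920 zł ≥ 21,000 zł, so the exemption is fully phased out
  Base: 196,600 zł − 0 zł = 196,600 zł
  196,600 zł × 23% = 45,218 zł

Excess of minimum tax over standard income tax: 45,218 zł − 32,210 zł = 13,008 zł.

13,008 zł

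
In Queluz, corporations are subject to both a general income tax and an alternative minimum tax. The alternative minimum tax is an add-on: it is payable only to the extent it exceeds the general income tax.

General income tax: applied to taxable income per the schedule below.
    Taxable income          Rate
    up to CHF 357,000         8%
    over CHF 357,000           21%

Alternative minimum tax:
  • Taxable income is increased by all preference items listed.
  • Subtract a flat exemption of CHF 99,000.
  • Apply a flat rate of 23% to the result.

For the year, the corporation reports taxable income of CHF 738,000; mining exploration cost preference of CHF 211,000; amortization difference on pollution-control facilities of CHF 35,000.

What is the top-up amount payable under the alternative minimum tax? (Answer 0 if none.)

General income tax:
  CHF 357,000 × 8% = CHF 28,560
  CHF 381,000 × 21% = CHF 80,010
  → CHF 108,570

Alternative minimum tax:
  Adjusted income: CHF 738,000 + CHF 211,000 + CHF 35,000 = CHF 984,000
  Less exemption CHF 99,000 → base CHF 885,000
  CHF 885,000 × 23% = CHF 203,550

Excess of alternative minimum tax over general income tax: CHF 203,550 − CHF 108,570 = CHF 94,980.

CHF 94,980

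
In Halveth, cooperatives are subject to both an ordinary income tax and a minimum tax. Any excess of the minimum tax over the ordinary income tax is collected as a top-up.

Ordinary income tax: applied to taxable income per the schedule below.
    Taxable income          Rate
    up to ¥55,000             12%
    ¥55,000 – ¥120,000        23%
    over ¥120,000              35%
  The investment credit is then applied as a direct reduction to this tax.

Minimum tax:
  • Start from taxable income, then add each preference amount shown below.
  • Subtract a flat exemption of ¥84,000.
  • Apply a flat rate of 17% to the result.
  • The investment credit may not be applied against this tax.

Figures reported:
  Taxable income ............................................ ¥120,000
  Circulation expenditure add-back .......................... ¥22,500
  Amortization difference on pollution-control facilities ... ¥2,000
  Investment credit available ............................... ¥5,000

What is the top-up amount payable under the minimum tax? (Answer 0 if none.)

¥0

Ordinary income tax:
  ¥55,000 × 12% = ¥6,600
  ¥65,000 × 23% = ¥14,950
  → ¥21,550
  Less investment credit ¥5,000 → ¥16,550

Minimum tax:
  Adjusted income: ¥120,000 + ¥22,500 + ¥2,000 = ¥144,500
  Less exemption ¥84,000 → base ¥60,500
  ¥60,500 × 17% = ¥10,285

¥10,285 ≤ ¥16,550, so no add-on is due.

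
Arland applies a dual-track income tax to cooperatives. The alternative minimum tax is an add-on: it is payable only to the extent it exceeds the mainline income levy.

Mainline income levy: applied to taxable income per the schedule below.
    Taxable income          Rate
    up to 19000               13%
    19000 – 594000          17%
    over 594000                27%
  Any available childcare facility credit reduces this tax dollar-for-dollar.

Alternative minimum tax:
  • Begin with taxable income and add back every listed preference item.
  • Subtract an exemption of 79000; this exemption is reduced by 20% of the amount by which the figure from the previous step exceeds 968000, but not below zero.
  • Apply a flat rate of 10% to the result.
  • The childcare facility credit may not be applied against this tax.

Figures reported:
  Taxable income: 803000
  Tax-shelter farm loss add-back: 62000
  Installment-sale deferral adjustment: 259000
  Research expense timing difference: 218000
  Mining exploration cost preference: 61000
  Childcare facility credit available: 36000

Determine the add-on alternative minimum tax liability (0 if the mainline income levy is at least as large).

19650

Mainline income levy:
  19000 × 13% = 2470
  575000 × 17% = 97750
  209000 × 27% = 56430
  → 156650
  Less childcare facility credit 36000 → 120650

Alternative minimum tax:
  Adjusted income: 803000 + 62000 + 259000 + 218000 + 61000 = 1403000
  Exemption: 20% × (1403000 − 968000) = 87000 ≥ 79000, so the exemption is fully phased out
  Base: 1403000 − 0 = 1403000
  1403000 × 10% = 140300

Excess of alternative minimum tax over mainline income levy: 140300 − 120650 = 19650.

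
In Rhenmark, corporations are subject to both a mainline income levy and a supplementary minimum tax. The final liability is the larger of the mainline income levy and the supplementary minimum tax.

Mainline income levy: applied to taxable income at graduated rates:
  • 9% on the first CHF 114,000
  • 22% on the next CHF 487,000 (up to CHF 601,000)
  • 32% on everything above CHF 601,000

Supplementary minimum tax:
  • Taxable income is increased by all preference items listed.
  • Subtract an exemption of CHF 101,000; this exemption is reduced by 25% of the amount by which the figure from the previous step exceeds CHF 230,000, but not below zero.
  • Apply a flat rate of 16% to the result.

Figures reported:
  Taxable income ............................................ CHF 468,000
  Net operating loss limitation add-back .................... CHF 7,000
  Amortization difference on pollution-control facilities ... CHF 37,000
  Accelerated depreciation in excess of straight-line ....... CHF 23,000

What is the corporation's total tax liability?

Mainline income levy:
  CHF 114,000 × 9% = CHF 10,260
  CHF 354,000 × 22% = CHF 77,880
  → CHF 88,140

Supplementary minimum tax:
  Adjusted income: CHF 468,000 + CHF 7,000 + CHF 37,000 + CHF 23,000 = CHF 535,000
  Exemption: CHF 101,000 − 25% × (CHF 535,000 − CHF 230,000) = CHF 101,000 − CHF 76,250 = CHF 24,750
  Base: CHF 535,000 − CHF 24,750 = CHF 510,250
  CHF 510,250 × 16% = CHF 81,640

CHF 88,140 > CHF 81,640, so the mainline income levy governs.

CHF 88,140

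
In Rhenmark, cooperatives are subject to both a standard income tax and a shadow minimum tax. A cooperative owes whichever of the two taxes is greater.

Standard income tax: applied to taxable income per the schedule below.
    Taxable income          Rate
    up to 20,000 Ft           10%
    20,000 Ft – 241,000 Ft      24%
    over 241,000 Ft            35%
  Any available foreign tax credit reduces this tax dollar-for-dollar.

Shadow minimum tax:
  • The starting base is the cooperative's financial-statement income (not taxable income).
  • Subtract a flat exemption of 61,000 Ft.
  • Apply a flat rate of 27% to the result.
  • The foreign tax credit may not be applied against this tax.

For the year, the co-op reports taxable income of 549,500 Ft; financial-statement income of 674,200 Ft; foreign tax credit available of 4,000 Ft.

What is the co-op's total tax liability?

Shadow minimum tax:
  Base (financial-statement income): 674,200 Ft
  Less exemption 61,000 Ft → base 613,200 Ft
  613,200 Ft × 27% = 165,564 Ft

Standard income tax:
  20,000 Ft × 10% = 2,000 Ft
  221,000 Ft × 24% = 53,040 Ft
  308,500 Ft × 35% = 107,975 Ft
  → 163,015 Ft
  Less foreign tax credit 4,000 Ft → 159,015 Ft

165,564 Ft > 159,015 Ft, so the shadow minimum tax is the binding amount.

165,564 Ft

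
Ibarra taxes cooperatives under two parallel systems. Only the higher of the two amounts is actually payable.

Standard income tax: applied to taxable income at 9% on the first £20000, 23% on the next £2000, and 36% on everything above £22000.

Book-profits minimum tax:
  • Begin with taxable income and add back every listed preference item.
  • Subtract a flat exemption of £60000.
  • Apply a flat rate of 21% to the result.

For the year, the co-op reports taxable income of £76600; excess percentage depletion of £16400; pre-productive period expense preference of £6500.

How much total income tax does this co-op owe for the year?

£21916

Book-profits minimum tax:
  Adjusted income: £76600 + £16400 + £6500 = £99500
  Less exemption £60000 → base £39500
  £39500 × 21% = £8295

Standard income tax:
  £20000 × 9% = £1800
  £2000 × 23% = £460
  £54600 × 36% = £19656
  → £21916

£21916 > £8295, so the standard income tax governs.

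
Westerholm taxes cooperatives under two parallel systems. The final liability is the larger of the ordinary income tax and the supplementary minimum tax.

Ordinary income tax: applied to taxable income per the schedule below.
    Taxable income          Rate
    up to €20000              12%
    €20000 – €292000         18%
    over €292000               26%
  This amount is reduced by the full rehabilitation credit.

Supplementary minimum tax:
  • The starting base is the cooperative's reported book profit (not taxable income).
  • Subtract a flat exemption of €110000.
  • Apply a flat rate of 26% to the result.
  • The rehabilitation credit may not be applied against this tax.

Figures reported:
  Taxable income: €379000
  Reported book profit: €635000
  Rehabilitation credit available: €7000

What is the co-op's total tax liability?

€136500

Ordinary income tax:
  €20000 × 12% = €2400
  €272000 × 18% = €48960
  €87000 × 26% = €22620
  → €73980
  Less rehabilitation credit €7000 → €66980

Supplementary minimum tax:
  Base (reported book profit): €635000
  Less exemption €110000 → base €525000
  €525000 × 26% = €136500

€136500 > €66980, so the supplementary minimum tax is the binding amount.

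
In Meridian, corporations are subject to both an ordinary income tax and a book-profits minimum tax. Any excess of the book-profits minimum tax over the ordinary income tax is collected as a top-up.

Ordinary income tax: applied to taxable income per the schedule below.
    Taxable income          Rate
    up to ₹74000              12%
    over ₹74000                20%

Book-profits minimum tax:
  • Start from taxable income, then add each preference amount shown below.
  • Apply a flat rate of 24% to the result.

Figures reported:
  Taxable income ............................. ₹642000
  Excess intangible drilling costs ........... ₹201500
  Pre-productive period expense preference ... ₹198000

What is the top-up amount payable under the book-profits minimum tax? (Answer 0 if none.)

₹127480

Ordinary income tax:
  ₹74000 × 12% = ₹8880
  ₹568000 × 20% = ₹113600
  → ₹122480

Book-profits minimum tax:
  Adjusted income: ₹642000 + ₹201500 + ₹198000 = ₹1041500
  ₹1041500 × 24% = ₹249960

Excess of book-profits minimum tax over ordinary income tax: ₹249960 − ₹122480 = ₹127480.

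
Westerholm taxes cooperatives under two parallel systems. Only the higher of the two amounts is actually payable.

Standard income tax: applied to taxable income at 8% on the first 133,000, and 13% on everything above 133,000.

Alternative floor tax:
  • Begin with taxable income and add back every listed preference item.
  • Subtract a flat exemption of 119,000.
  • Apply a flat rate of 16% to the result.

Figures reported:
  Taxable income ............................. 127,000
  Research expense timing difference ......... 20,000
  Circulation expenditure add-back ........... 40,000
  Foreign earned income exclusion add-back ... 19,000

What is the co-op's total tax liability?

13,920

Alternative floor tax:
  Adjusted income: 127,000 + 20,000 + 40,000 + 19,000 = 206,000
  Less exemption 119,000 → base 87,000
  87,000 × 16% = 13,920

Standard income tax:
  127,000 × 8% = 10,160

13,920 > 10,160, so the alternative floor tax is the binding amount.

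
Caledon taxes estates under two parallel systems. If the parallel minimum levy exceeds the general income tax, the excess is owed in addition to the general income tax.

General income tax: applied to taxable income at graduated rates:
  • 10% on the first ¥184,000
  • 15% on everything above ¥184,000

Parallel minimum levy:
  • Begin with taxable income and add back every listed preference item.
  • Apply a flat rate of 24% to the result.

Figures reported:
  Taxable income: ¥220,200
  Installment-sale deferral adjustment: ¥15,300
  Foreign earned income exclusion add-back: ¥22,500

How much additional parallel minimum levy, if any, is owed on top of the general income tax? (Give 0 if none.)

General income tax:
  ¥184,000 × 10% = ¥18,400
  ¥36,200 × 15% = ¥5,430
  → ¥23,830

Parallel minimum levy:
  Adjusted income: ¥220,200 + ¥15,300 + ¥22,500 = ¥258,000
  ¥258,000 × 24% = ¥61,920

Excess of parallel minimum levy over general income tax: ¥61,920 − ¥23,830 = ¥38,090.

¥38,090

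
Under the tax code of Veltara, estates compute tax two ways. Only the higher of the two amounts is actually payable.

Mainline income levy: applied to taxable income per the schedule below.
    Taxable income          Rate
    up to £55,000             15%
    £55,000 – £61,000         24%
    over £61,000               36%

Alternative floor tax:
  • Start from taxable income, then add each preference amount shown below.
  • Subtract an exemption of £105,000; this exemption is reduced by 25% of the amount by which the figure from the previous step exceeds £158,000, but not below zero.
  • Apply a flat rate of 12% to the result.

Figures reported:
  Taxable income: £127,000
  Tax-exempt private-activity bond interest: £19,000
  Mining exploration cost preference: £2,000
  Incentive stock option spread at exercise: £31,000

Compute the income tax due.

Mainline income levy:
  £55,000 × 15% = £8,250
  £6,000 × 24% = £1,440
  £66,000 × 36% = £23,760
  → £33,450

Alternative floor tax:
  Adjusted income: £127,000 + £19,000 + £2,000 + £31,000 = £179,000
  Exemption: £105,000 − 25% × (£179,000 − £158,000) = £105,000 − £5,250 = £99,750
  Base: £179,000 − £99,750 = £79,250
  £79,250 × 12% = £9,510

£33,450 > £9,510, so the mainline income levy governs.

£33,450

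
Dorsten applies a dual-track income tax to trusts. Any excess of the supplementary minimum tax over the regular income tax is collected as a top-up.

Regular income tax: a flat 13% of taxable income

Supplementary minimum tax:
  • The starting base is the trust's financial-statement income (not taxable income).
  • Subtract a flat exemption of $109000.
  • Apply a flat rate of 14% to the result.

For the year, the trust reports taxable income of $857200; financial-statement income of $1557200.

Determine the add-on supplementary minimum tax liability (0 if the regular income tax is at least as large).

$91312

Regular income tax:
  $857200 × 13% = $111436

Supplementary minimum tax:
  Base (financial-statement income): $1557200
  Less exemption $109000 → base $1448200
  $1448200 × 14% = $202748

Excess of supplementary minimum tax over regular income tax: $202748 − $111436 = $91312.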